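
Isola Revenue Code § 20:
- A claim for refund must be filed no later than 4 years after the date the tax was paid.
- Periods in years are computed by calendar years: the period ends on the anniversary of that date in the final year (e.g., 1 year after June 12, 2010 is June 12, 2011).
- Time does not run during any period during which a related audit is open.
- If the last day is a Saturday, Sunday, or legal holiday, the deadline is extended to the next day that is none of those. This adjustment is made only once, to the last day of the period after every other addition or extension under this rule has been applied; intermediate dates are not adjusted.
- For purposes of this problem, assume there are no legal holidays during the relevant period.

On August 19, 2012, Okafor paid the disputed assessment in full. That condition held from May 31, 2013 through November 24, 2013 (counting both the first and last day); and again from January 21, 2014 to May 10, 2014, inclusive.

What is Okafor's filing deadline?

4 years after August 19, 2012 is August 19, 2016.
From May 31, 2013 through November 24, 2013 inclusive is 178 days; tolling adds 178 days: August 19, 2016 + 178 days = February 13, 2017.
From January 21, 2014 through May 10, 2014 inclusive is 110 days; tolling adds 110 days: February 13, 2017 + 110 days = June 3, 2017.
June 3, 2017 is Saturday; June 4, 2017 is Sunday. The next qualifying day is June 5, 2017.

June 5, 2017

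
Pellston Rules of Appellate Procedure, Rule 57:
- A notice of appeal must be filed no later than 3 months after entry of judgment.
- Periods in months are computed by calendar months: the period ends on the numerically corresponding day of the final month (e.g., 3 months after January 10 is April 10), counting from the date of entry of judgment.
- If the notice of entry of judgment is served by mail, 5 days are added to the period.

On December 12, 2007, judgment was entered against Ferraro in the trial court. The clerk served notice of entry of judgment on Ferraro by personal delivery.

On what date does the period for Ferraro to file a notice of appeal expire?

3 months after December 12, 2007 is March 12, 2008.
Service was not by mail, so no mail extension applies.

March 12, 2008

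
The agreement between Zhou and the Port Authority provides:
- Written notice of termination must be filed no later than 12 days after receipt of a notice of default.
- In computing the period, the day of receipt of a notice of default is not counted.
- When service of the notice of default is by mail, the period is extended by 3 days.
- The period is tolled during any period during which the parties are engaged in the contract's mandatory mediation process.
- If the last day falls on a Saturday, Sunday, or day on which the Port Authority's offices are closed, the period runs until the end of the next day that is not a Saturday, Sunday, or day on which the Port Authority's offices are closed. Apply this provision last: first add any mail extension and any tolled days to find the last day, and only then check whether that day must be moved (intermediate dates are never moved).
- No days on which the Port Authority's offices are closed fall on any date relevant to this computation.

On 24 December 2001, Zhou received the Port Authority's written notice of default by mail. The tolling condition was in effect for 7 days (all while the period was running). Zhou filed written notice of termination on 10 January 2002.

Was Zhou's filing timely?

12 days after 24 December 2001 is January 5, 2002.
Service was by mail, adding 3 days: January 5, 2002 + 3 days = January 8, 2002.
Tolling adds 7 days: January 8, 2002 + 7 days = January 15, 2002.
January 15, 2002 is a Tuesday and not a day on which the Port Authority's offices are closed, so no extension applies.
The deadline is January 15, 2002; the filing on January 10, 2002 is on or before that date.

Yes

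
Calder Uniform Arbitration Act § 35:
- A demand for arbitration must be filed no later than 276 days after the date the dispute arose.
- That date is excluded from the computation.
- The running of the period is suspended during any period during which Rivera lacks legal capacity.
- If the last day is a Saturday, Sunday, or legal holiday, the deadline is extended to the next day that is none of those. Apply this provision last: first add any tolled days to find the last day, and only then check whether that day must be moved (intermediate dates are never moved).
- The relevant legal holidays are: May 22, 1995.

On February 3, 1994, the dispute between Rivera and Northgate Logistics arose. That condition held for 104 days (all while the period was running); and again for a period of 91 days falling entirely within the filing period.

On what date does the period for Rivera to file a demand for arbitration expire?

May 23, 1995

276 days after February 3, 1994 is November 6, 1994.
Tolling adds 104 days: November 6, 1994 + 104 days = February 18, 1995.
Tolling adds 91 days: February 18, 1995 + 91 days = May 20, 1995.
May 20, 1995 is Saturday; May 21, 1995 is Sunday; May 22, 1995 is a listed holiday. The next qualifying day is May 23, 1995.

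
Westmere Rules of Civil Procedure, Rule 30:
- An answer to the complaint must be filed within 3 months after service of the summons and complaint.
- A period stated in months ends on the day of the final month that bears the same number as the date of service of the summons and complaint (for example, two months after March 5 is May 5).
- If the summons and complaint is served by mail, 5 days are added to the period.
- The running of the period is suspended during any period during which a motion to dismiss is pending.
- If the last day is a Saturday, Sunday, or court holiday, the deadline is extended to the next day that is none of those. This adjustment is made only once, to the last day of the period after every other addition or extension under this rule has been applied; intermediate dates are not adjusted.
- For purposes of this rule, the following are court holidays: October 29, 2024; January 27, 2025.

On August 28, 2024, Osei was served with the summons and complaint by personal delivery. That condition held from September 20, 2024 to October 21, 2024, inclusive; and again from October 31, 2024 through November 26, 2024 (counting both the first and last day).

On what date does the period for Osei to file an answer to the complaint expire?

3 months after August 28, 2024 is November 28, 2024.
Service was not by mail, so no mail extension applies.
From September 20, 2024 through October 21, 2024 inclusive is 32 days; tolling adds 32 days: November 28, 2024 + 32 days = December 30, 2024.
From October 31, 2024 through November 26, 2024 inclusive is 27 days; tolling adds 27 days: December 30, 2024 + 27 days = January 26, 2025.
January 26, 2025 is Sunday; January 27, 2025 is a listed holiday. The next qualifying day is January 28, 2025.

January 28, 2025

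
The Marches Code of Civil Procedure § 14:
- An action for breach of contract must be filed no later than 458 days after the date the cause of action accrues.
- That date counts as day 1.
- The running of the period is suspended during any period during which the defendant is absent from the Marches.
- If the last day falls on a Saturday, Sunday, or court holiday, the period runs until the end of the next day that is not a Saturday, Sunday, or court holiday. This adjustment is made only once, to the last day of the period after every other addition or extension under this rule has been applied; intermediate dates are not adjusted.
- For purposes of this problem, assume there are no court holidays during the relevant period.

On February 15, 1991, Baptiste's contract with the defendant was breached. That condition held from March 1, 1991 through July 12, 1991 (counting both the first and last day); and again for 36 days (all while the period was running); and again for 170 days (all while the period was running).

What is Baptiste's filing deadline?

Counting February 15, 1991 as day 1, day 458 is May 17, 1992.
From March 1, 1991 through July 12, 1991 inclusive is 134 days; tolling adds 134 days: May 17, 1992 + 134 days = September 28, 1992.
Tolling adds 36 days: September 28, 1992 + 36 days = November 3, 1992.
Tolling adds 170 days: November 3, 1992 + 170 days = April 22, 1993.
April 22, 1993 is a Thursday and not a court holiday, so no extension applies.

April 22, 1993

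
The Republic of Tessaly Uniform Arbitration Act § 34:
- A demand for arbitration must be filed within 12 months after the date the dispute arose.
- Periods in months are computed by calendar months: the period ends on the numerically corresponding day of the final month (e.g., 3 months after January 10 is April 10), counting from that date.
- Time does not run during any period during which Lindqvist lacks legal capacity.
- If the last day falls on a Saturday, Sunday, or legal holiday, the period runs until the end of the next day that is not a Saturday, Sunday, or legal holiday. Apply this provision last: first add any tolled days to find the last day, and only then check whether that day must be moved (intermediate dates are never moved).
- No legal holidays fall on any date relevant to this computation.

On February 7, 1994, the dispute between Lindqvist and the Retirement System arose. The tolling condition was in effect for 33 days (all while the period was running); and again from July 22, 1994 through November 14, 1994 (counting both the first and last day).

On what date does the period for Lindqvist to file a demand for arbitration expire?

12 months after February 7, 1994 is February 7, 1995.
Tolling adds 33 days: February 7, 1995 + 33 days = March 12, 1995.
From July 22, 1994 through November 14, 1994 inclusive is 116 days; tolling adds 116 days: March 12, 1995 + 116 days = July 6, 1995.
July 6, 1995 is a Thursday and not a legal holiday, so no extension applies.

July 6, 1995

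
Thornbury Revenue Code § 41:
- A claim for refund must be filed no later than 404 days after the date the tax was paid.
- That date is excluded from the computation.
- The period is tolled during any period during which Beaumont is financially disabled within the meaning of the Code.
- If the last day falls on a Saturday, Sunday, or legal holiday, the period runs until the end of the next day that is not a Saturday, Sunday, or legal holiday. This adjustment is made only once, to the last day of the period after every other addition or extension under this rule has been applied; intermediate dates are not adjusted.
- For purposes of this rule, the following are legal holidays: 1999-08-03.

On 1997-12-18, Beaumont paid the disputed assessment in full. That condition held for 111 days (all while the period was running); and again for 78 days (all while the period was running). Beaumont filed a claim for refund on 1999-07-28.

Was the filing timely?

Yes

404 days after 1997-12-18 is January 26, 1999.
Tolling adds 111 days: January 26, 1999 + 111 days = May 17, 1999.
Tolling adds 78 days: May 17, 1999 + 78 days = August 3, 1999.
August 3, 1999 is a listed holiday. The next qualifying day is August 4, 1999.
The deadline is August 4, 1999; the filing on July 28, 1999 is on or before that date.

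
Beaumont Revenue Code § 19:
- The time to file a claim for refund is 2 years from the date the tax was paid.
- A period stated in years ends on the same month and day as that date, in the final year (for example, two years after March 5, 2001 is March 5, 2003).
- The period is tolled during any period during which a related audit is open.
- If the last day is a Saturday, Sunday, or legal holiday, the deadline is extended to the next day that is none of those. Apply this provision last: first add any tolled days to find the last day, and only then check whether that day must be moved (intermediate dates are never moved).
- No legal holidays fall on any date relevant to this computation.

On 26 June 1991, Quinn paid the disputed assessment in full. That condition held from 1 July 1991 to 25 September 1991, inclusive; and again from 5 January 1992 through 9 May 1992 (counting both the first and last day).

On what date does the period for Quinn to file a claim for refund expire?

January 25, 1994

2 years after 26 June 1991 is June 26, 1993.
From July 1, 1991 through September 25, 1991 inclusive is 87 days; tolling adds 87 days: June 26, 1993 + 87 days = September 21, 1993.
From January 5, 1992 through May 9, 1992 inclusive is 126 days; tolling adds 126 days: September 21, 1993 + 126 days = January 25, 1994.
January 25, 1994 is a Tuesday and not a legal holiday, so no extension applies.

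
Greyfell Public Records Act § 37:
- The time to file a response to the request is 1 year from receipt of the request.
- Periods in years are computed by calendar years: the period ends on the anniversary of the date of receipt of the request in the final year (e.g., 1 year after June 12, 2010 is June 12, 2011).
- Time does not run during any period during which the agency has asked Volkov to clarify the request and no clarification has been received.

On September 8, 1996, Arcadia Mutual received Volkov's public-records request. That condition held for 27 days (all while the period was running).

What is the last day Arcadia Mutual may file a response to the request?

October 5, 1997

1 year after September 8, 1996 is September 8, 1997.
Tolling adds 27 days: September 8, 1997 + 27 days = October 5, 1997.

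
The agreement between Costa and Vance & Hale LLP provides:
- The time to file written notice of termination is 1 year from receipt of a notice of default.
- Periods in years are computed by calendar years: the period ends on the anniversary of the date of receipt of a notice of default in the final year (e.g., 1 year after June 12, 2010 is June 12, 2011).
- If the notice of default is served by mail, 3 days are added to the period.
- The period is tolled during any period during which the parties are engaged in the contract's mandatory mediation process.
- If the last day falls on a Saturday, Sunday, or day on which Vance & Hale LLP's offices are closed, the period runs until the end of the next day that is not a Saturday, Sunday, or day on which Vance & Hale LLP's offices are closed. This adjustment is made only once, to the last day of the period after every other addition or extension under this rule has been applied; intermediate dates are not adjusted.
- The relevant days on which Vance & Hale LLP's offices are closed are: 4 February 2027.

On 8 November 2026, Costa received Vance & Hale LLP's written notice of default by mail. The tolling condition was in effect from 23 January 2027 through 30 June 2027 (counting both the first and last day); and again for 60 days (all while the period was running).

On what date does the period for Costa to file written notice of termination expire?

1 year after 8 November 2026 is November 8, 2027.
Service was by mail, adding 3 days: November 8, 2027 + 3 days = November 11, 2027.
From January 23, 2027 through June 30, 2027 inclusive is 159 days; tolling adds 159 days: November 11, 2027 + 159 days = April 18, 2028.
Tolling adds 60 days: April 18, 2028 + 60 days = June 17, 2028.
June 17, 2028 is Saturday; June 18, 2028 is Sunday. The next qualifying day is June 19, 2028.

June 19, 2028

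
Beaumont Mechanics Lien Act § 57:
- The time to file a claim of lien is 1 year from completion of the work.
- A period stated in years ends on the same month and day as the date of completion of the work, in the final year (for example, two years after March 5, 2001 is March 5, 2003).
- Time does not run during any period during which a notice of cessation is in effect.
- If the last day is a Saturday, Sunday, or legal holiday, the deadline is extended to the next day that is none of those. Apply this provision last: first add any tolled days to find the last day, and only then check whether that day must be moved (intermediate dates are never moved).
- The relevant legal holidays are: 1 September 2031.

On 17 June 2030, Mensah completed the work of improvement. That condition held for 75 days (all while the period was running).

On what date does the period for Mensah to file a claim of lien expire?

September 2, 2031

1 year after 17 June 2030 is June 17, 2031.
Tolling adds 75 days: June 17, 2031 + 75 days = August 31, 2031.
August 31, 2031 is Sunday; September 1, 2031 is a listed holiday. The next qualifying day is September 2, 2031.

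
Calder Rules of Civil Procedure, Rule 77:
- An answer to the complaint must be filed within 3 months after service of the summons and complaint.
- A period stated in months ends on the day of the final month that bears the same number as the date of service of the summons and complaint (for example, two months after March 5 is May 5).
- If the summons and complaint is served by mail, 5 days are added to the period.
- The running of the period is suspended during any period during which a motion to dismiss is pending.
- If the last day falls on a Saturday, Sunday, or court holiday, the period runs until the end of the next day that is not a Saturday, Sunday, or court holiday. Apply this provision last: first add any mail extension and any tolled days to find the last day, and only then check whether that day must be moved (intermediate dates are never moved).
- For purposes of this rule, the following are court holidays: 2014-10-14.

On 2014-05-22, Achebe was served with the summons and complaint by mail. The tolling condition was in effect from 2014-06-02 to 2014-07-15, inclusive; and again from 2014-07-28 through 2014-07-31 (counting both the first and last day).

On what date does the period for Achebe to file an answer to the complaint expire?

October 15, 2014

3 months after 2014-05-22 is August 22, 2014.
Service was by mail, adding 5 days: August 22, 2014 + 5 days = August 27, 2014.
From June 2, 2014 through July 15, 2014 inclusive is 44 days; tolling adds 44 days: August 27, 2014 + 44 days = October 10, 2014.
From July 28, 2014 through July 31, 2014 inclusive is 4 days; tolling adds 4 days: October 10, 2014 + 4 days = October 14, 2014.
October 14, 2014 is a listed holiday. The next qualifying day is October 15, 2014.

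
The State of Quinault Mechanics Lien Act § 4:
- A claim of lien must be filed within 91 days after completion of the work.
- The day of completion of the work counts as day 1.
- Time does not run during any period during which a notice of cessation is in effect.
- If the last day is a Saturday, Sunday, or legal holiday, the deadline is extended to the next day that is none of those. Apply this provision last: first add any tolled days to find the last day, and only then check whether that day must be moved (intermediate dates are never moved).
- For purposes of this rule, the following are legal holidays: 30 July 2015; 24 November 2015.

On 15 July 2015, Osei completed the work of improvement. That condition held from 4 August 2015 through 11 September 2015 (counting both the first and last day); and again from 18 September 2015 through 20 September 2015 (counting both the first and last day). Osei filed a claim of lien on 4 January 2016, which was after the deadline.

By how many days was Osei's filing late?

40 days

Counting 15 July 2015 as day 1, day 91 is October 13, 2015.
From August 4, 2015 through September 11, 2015 inclusive is 39 days; tolling adds 39 days: October 13, 2015 + 39 days = November 21, 2015.
From September 18, 2015 through September 20, 2015 inclusive is 3 days; tolling adds 3 days: November 21, 2015 + 3 days = November 24, 2015.
November 24, 2015 is a listed holiday. The next qualifying day is November 25, 2015.
The deadline is November 25, 2015; from November 25, 2015 to January 4, 2016 is 40 days.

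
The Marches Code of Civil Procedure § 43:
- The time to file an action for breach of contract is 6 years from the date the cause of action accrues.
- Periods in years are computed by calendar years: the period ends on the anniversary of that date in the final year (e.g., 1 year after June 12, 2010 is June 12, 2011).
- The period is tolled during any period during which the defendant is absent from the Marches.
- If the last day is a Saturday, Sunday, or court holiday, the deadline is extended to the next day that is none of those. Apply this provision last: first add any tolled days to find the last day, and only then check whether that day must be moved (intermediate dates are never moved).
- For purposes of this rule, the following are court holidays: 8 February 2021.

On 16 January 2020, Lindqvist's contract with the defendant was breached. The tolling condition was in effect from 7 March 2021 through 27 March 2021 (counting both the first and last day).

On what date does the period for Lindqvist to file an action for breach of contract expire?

February 6, 2026

6 years after 16 January 2020 is January 16, 2026.
From March 7, 2021 through March 27, 2021 inclusive is 21 days; tolling adds 21 days: January 16, 2026 + 21 days = February 6, 2026.
February 6, 2026 is a Friday and not a court holiday, so no extension applies.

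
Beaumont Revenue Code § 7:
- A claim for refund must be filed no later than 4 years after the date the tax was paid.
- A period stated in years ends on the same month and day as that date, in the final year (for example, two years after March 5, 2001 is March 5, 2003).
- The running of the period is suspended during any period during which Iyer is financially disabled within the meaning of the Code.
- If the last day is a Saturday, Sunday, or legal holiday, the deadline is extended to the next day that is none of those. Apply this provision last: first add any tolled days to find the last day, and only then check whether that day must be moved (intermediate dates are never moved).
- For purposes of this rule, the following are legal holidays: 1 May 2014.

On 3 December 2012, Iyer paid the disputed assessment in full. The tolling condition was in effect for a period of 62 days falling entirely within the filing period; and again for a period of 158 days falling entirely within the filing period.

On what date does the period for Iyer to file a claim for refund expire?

July 11, 2017

4 years after 3 December 2012 is December 3, 2016.
Tolling adds 62 days: December 3, 2016 + 62 days = February 3, 2017.
Tolling adds 158 days: February 3, 2017 + 158 days = July 11, 2017.
July 11, 2017 is a Tuesday and not a legal holiday, so no extension applies.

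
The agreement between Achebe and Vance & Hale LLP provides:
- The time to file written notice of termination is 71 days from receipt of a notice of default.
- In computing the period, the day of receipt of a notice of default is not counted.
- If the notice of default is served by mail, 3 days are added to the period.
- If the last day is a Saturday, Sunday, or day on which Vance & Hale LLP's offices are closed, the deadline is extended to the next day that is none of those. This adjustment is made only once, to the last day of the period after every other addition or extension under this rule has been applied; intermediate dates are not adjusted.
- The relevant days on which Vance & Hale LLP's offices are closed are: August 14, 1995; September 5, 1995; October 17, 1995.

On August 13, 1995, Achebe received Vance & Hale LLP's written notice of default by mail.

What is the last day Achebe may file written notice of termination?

71 days after August 13, 1995 is October 23, 1995.
Service was by mail, adding 3 days: October 23, 1995 + 3 days = October 26, 1995.
October 26, 1995 is a Thursday and not a day on which Vance & Hale LLP's offices are closed, so no extension applies.

October 26, 1995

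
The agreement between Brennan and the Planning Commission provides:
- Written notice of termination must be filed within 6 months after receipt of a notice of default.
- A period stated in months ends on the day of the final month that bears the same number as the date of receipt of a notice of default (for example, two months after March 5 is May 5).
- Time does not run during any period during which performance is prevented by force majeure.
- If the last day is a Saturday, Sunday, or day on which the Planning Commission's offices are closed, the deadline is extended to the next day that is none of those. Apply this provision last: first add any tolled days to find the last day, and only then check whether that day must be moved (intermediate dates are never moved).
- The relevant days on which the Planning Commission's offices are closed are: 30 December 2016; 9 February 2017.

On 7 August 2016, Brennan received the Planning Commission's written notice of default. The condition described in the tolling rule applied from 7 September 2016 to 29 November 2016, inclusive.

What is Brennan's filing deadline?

May 2, 2017

6 months after 7 August 2016 is February 7, 2017.
From September 7, 2016 through November 29, 2016 inclusive is 84 days; tolling adds 84 days: February 7, 2017 + 84 days = May 2, 2017.
May 2, 2017 is a Tuesday and not a day on which the Planning Commission's offices are closed, so no extension applies.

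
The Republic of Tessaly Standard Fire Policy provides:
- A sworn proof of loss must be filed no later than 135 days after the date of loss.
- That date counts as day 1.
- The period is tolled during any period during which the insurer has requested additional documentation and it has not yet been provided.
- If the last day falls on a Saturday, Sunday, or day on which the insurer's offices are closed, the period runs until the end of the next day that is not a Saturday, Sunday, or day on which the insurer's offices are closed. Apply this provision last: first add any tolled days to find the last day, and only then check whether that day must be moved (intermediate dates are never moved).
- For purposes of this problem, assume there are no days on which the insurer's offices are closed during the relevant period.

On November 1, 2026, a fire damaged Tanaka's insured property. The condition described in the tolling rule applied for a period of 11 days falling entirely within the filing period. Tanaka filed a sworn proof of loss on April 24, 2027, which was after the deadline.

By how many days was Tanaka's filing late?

29 days

Counting November 1, 2026 as day 1, day 135 is March 15, 2027.
Tolling adds 11 days: March 15, 2027 + 11 days = March 26, 2027.
March 26, 2027 is a Friday and not a day on which the insurer's offices are closed, so no extension applies.
The deadline is March 26, 2027; from March 26, 2027 to April 24, 2027 is 29 days.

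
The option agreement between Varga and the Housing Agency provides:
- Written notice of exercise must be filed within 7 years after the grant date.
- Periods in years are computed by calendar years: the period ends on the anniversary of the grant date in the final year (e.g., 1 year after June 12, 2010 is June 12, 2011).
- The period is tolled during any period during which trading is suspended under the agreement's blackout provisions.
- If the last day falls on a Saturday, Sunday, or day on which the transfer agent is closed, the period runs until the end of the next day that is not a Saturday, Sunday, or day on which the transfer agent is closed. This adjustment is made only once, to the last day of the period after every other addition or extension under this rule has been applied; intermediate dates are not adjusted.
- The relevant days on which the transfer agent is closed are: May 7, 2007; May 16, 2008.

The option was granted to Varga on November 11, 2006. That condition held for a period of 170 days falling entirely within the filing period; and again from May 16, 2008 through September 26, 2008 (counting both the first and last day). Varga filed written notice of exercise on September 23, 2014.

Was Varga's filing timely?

7 years after November 11, 2006 is November 11, 2013.
Tolling adds 170 days: November 11, 2013 + 170 days = April 30, 2014.
From May 16, 2008 through September 26, 2008 inclusive is 134 days; tolling adds 134 days: April 30, 2014 + 134 days = September 11, 2014.
September 11, 2014 is a Thursday and not a day on which the transfer agent is closed, so no extension applies.
The deadline is September 11, 2014; the filing on September 23, 2014 is after that date.

No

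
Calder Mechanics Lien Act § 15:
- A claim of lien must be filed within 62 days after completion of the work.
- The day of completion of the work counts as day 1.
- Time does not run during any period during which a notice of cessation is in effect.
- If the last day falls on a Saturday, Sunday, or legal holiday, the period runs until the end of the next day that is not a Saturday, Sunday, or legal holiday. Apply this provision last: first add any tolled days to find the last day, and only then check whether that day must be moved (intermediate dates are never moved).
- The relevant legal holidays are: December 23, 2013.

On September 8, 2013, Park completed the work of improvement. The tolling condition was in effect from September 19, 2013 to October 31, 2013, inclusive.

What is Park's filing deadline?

December 24, 2013

Counting September 8, 2013 as day 1, day 62 is November 8, 2013.
From September 19, 2013 through October 31, 2013 inclusive is 43 days; tolling adds 43 days: November 8, 2013 + 43 days = December 21, 2013.
December 21, 2013 is Saturday; December 22, 2013 is Sunday; December 23, 2013 is a listed holiday. The next qualifying day is December 24, 2013.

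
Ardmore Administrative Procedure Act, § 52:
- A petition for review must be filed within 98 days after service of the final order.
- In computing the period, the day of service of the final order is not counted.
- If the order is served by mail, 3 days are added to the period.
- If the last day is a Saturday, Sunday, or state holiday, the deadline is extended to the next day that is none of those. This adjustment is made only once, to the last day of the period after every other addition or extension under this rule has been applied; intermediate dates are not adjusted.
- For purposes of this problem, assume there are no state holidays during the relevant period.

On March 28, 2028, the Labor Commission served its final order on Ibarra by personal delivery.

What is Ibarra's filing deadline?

98 days after March 28, 2028 is July 4, 2028.
Service was not by mail, so no mail extension applies.
July 4, 2028 is a Tuesday and not a state holiday, so no extension applies.

July 4, 2028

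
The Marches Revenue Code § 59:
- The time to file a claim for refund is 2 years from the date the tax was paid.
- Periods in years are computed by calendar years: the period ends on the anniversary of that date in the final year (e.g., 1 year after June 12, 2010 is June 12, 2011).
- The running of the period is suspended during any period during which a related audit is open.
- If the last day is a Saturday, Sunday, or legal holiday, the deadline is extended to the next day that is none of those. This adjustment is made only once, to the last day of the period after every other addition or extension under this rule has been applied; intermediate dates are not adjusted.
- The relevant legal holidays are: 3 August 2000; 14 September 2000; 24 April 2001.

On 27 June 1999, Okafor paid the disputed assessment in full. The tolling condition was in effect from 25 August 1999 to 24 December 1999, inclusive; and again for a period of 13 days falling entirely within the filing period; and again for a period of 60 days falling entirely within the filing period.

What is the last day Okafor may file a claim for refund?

January 8, 2002

2 years after 27 June 1999 is June 27, 2001.
From August 25, 1999 through December 24, 1999 inclusive is 122 days; tolling adds 122 days: June 27, 2001 + 122 days = October 27, 2001.
Tolling adds 13 days: October 27, 2001 + 13 days = November 9, 2001.
Tolling adds 60 days: November 9, 2001 + 60 days = January 8, 2002.
January 8, 2002 is a Tuesday and not a legal holiday, so no extension applies.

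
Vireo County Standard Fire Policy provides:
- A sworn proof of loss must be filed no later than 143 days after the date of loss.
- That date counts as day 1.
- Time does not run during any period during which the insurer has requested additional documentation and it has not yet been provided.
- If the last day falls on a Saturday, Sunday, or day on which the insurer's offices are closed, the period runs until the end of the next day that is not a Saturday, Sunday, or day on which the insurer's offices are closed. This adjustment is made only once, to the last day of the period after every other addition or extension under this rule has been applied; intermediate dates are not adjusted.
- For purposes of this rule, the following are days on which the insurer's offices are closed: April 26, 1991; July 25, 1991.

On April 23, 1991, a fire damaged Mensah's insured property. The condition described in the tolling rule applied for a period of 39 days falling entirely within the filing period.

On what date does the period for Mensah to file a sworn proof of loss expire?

October 21, 1991

Counting April 23, 1991 as day 1, day 143 is September 12, 1991.
Tolling adds 39 days: September 12, 1991 + 39 days = October 21, 1991.
October 21, 1991 is a Monday and not a day on which the insurer's offices are closed, so no extension applies.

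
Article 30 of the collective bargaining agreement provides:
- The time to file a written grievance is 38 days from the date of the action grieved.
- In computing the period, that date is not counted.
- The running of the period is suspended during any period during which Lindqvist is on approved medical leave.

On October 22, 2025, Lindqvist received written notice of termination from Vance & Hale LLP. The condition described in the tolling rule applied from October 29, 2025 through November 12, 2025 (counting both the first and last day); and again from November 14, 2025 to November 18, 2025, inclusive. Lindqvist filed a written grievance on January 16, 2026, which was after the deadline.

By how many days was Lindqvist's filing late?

38 days after October 22, 2025 is November 29, 2025.
From October 29, 2025 through November 12, 2025 inclusive is 15 days; tolling adds 15 days: November 29, 2025 + 15 days = December 14, 2025.
From November 14, 2025 through November 18, 2025 inclusive is 5 days; tolling adds 5 days: December 14, 2025 + 5 days = December 19, 2025.
The deadline is December 19, 2025; from December 19, 2025 to January 16, 2026 is 28 days.

28 days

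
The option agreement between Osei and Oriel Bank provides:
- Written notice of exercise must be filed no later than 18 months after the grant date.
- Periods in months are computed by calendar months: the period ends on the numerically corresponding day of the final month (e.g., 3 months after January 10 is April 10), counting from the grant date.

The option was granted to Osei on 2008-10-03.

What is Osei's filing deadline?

April 3, 2010

18 months after 2008-10-03 is April 3, 2010.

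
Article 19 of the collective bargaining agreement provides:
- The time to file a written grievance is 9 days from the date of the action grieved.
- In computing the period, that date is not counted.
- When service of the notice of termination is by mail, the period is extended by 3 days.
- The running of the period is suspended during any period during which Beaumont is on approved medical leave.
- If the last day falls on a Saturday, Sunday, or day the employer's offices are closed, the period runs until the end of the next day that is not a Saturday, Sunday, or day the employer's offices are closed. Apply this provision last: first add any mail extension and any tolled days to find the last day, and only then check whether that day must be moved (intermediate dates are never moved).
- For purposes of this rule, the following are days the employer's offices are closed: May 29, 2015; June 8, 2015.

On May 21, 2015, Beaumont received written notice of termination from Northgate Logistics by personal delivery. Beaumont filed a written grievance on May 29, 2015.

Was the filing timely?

9 days after May 21, 2015 is May 30, 2015.
Service was not by mail, so no mail extension applies.
May 30, 2015 is Saturday; May 31, 2015 is Sunday. The next qualifying day is June 1, 2015.
The deadline is June 1, 2015; the filing on May 29, 2015 is on or before that date.

Yes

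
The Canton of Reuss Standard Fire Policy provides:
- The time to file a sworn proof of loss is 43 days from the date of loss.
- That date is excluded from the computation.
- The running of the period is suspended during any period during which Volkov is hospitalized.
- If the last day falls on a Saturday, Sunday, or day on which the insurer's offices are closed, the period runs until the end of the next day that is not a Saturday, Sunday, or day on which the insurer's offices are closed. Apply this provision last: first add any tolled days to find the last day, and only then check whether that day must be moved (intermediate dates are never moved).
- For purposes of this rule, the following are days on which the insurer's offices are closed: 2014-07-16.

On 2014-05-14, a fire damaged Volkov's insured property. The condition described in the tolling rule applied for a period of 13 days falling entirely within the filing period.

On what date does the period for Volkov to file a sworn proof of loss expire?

43 days after 2014-05-14 is June 26, 2014.
Tolling adds 13 days: June 26, 2014 + 13 days = July 9, 2014.
July 9, 2014 is a Wednesday and not a day on which the insurer's offices are closed, so no extension applies.

July 9, 2014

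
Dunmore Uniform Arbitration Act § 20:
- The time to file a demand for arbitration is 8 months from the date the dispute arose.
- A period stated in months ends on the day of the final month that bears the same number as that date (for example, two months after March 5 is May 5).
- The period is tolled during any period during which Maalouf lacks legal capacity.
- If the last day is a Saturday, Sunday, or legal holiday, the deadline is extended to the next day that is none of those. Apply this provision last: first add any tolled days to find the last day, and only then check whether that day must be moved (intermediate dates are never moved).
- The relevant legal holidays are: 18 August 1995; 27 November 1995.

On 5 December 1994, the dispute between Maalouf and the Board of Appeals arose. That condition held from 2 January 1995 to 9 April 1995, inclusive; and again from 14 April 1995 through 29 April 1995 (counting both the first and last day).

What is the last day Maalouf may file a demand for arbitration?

8 months after 5 December 1994 is August 5, 1995.
From January 2, 1995 through April 9, 1995 inclusive is 98 days; tolling adds 98 days: August 5, 1995 + 98 days = November 11, 1995.
From April 14, 1995 through April 29, 1995 inclusive is 16 days; tolling adds 16 days: November 11, 1995 + 16 days = November 27, 1995.
November 27, 1995 is a listed holiday. The next qualifying day is November 28, 1995.

November 28, 1995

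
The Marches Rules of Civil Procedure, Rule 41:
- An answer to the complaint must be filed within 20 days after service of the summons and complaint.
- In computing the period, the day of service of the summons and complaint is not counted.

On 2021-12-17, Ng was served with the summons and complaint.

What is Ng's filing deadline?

20 days after 2021-12-17 is January 6, 2022.

January 6, 2022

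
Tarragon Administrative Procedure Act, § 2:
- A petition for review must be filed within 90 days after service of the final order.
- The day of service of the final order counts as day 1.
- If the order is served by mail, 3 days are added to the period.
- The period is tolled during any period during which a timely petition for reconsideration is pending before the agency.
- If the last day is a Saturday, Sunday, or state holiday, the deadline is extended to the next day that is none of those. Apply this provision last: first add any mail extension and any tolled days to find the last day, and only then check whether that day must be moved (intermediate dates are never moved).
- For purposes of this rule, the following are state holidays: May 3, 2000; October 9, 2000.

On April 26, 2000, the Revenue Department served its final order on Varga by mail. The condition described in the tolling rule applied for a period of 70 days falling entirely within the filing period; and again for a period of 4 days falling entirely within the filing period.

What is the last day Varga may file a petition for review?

October 10, 2000

Counting April 26, 2000 as day 1, day 90 is July 24, 2000.
Service was by mail, adding 3 days: July 24, 2000 + 3 days = July 27, 2000.
Tolling adds 70 days: July 27, 2000 + 70 days = October 5, 2000.
Tolling adds 4 days: October 5, 2000 + 4 days = October 9, 2000.
October 9, 2000 is a listed holiday. The next qualifying day is October 10, 2000.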